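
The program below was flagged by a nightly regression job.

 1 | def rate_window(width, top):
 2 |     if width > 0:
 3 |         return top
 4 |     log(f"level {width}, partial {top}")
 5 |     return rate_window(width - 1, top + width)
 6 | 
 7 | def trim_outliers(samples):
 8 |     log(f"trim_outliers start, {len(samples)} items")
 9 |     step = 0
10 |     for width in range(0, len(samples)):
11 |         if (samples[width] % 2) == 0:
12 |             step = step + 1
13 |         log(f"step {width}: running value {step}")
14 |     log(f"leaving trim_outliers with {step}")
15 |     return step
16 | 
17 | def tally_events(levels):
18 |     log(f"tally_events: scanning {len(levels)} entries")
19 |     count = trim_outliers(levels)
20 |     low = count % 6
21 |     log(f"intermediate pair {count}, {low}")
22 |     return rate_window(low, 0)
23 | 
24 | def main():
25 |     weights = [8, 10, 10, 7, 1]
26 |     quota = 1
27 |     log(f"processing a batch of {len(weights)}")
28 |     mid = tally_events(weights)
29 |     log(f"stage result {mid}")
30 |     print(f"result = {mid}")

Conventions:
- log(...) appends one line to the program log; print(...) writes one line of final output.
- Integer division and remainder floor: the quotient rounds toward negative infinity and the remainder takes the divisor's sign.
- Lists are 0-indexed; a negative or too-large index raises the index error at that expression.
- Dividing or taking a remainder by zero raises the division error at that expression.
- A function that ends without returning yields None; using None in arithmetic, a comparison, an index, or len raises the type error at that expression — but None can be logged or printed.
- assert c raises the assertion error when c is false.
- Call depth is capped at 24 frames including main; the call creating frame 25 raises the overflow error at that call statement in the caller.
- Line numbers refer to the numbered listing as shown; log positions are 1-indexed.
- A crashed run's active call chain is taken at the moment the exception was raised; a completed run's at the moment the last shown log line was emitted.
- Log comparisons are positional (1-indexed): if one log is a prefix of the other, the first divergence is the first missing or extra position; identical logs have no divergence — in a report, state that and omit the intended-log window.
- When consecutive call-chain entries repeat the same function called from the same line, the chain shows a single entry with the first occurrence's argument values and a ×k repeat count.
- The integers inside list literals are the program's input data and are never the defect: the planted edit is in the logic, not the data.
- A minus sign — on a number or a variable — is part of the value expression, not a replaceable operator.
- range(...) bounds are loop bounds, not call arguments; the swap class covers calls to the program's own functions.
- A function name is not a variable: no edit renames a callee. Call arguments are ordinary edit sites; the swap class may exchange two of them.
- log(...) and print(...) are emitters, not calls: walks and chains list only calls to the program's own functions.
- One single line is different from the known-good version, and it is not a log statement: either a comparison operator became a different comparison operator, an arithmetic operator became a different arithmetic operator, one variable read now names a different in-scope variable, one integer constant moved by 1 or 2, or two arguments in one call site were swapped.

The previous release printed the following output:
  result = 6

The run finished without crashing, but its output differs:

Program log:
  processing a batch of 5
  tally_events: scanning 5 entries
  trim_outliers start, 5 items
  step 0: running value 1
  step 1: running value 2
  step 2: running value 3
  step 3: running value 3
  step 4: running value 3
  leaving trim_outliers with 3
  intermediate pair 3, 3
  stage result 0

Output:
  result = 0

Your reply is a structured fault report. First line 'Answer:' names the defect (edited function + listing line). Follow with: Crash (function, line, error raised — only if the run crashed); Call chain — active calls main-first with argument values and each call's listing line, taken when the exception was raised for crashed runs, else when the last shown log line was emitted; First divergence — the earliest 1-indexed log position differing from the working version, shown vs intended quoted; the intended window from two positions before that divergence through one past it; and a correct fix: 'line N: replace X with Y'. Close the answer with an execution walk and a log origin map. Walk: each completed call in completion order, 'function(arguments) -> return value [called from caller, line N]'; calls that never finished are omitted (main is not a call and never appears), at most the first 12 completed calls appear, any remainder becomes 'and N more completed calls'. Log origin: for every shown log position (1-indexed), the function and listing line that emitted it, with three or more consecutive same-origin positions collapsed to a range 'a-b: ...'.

Answer: the defect is in rate_window at line 2.
Key fact: Log line 11 is where behavior first shows: 'stage result 0' appears instead of 'level 3, partial 0'.
Call chain: main.
First divergence: position 11 — the shown line 'stage result 0' should read 'level 3, partial 0'.
Intended log window:
  9: leaving trim_outliers with 3
  10: intermediate pair 3, 3
  11: level 3, partial 0
  12: level 2, partial 3
Execution walk:
  trim_outliers([8, 10, 10, 7, 1]) -> 3  [called from tally_events, line 19]
  rate_window(3, 0) -> 0  [called from tally_events, line 22]
  tally_events([8, 10, 10, 7, 1]) -> 0  [called from main, line 28]
Log origins:
  1 — main, line 27
  2 — tally_events, line 18
  3 — trim_outliers, line 8
  4-8 — trim_outliers, line 13
  9 — trim_outliers, line 14
  10 — tally_events, line 21
  11 — main, line 29
A correct fix: line 2: replace `>` with `<=`.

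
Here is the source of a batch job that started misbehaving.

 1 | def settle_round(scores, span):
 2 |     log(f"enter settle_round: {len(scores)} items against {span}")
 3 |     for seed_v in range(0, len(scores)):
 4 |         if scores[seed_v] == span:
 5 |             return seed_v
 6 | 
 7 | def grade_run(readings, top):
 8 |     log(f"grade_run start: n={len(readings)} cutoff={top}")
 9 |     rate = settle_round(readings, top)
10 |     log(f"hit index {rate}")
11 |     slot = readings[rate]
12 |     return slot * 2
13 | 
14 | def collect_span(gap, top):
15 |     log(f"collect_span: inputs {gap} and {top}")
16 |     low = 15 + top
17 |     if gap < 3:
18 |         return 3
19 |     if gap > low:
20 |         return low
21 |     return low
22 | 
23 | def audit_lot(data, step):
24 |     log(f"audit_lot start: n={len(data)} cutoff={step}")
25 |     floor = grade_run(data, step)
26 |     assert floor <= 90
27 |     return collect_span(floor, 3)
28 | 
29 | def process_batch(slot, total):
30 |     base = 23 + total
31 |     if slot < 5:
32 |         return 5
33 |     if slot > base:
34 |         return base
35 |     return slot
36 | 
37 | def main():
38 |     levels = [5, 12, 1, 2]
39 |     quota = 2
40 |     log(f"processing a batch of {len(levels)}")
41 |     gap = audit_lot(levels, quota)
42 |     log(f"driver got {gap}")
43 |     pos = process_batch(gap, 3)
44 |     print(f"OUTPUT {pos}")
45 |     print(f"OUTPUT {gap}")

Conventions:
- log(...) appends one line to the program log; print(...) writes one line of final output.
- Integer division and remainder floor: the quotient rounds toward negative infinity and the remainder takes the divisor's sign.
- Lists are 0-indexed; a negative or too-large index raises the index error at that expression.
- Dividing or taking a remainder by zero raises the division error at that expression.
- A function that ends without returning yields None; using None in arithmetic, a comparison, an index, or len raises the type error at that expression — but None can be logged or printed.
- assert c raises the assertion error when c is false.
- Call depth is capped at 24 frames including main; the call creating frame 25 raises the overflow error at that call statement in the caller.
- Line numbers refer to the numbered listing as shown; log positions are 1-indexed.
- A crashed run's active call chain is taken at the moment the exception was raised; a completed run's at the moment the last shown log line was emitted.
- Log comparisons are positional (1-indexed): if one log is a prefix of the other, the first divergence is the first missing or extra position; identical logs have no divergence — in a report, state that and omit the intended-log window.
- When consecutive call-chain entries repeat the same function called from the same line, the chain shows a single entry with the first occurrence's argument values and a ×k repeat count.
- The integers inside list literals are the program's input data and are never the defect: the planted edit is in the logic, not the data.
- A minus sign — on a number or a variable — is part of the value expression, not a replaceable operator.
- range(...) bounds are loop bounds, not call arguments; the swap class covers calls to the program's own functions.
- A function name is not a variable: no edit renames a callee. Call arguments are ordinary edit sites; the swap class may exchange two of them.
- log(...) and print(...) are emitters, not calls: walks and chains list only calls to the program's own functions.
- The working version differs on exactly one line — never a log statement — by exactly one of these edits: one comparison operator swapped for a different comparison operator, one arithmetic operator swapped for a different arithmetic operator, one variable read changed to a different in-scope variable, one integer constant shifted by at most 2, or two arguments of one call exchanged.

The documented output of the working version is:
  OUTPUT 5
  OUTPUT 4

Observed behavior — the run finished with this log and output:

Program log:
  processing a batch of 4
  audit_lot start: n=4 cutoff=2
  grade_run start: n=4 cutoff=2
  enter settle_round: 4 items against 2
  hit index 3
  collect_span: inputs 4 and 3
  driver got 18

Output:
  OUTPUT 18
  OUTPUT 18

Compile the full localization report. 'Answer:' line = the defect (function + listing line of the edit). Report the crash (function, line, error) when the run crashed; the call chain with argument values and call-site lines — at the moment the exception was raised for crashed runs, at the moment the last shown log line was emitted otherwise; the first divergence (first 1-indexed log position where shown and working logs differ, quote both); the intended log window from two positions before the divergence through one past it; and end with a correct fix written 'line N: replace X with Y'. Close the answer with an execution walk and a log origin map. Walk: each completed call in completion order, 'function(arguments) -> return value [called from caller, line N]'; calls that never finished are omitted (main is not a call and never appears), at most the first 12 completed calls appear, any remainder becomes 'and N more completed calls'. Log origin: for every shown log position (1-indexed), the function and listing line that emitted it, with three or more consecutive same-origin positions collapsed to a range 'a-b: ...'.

Answer: the defect is in collect_span at line 21.
Key observation: Everything matches until log position 7, which reads 'driver got 18' in place of 'driver got 4'.
Call chain: main.
First divergence: position 7; shown 'driver got 18' vs intended 'driver got 4'.
Intended log window:
  5: hit index 3
  6: collect_span: inputs 4 and 3
  7: driver got 4
Execution walk:
  settle_round([5, 12, 1, 2], 2) -> 3  [called from grade_run, line 9]
  grade_run([5, 12, 1, 2], 2) -> 4  [called from audit_lot, line 25]
  collect_span(4, 3) -> 18  [called from audit_lot, line 27]
  audit_lot([5, 12, 1, 2], 2) -> 18  [called from main, line 41]
  process_batch(18, 3) -> 18  [called from main, line 43]
Log line origins:
  1 — main, line 40
  2 — audit_lot, line 24
  3 — grade_run, line 8
  4 — settle_round, line 2
  5 — grade_run, line 10
  6 — collect_span, line 15
  7 — main, line 42
A correct fix: line 21: replace `low` with `gap`.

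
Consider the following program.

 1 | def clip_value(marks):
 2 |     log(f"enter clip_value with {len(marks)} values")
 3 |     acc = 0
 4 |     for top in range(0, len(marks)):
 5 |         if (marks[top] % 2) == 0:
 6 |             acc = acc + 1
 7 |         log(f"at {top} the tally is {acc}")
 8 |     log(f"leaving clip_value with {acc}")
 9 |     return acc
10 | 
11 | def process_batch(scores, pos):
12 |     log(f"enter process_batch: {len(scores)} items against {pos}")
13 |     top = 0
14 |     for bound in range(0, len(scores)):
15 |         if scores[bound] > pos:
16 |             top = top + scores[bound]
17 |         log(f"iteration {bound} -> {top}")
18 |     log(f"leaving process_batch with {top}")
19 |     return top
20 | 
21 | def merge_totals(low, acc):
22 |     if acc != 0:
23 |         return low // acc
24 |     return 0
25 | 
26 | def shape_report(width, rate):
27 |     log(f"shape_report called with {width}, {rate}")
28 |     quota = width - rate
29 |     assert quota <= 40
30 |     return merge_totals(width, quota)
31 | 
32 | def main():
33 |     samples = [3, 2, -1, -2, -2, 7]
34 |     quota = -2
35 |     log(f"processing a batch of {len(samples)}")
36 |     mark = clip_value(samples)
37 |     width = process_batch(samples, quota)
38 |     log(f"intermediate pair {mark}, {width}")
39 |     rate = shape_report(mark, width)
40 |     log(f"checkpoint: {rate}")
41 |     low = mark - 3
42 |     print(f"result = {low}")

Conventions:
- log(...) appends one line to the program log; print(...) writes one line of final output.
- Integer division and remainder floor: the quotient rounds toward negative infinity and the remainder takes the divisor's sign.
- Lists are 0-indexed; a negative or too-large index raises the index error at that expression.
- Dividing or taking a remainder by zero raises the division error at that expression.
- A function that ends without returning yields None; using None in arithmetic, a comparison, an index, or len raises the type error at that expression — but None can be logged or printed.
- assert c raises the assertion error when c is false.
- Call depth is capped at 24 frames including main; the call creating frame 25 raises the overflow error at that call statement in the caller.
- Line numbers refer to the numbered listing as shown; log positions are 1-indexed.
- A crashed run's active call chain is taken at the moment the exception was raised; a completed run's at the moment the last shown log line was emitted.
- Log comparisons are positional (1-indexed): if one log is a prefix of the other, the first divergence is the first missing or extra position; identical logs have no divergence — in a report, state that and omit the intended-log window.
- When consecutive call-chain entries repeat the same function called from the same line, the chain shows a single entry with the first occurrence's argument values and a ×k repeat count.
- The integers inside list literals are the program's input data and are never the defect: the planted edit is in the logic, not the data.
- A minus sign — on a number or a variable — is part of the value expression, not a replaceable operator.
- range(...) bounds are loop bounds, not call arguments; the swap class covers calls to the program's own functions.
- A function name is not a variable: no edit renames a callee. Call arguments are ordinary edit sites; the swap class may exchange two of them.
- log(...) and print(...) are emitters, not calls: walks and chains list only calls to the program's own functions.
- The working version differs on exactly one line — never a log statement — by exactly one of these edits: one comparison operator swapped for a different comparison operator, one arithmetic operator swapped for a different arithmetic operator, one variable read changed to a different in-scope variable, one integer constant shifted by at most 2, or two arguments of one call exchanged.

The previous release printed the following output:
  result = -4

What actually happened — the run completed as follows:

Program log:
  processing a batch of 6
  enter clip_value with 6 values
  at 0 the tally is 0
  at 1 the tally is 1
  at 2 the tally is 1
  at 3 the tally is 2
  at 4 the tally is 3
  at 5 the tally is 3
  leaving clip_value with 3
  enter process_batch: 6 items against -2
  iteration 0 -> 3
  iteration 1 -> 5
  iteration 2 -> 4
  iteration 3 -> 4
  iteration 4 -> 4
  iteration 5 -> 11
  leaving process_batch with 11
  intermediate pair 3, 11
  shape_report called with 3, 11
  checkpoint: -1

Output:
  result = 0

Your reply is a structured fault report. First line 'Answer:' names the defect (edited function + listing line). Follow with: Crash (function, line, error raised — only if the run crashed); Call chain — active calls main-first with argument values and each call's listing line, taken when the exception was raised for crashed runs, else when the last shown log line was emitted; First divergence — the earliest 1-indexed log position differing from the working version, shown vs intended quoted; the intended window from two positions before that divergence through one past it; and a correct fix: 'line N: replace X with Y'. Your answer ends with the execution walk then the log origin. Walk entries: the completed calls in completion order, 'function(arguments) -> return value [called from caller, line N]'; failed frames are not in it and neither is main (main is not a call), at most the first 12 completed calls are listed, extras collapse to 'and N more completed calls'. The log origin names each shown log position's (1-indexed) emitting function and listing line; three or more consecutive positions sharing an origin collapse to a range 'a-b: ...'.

Answer: the defect is in main at line 41.
Key observation: No log line changed; the fault shows up purely in the output.
Call chain: main.
First divergence: none — the logs agree in full.
Execution walk:
  clip_value([3, 2, -1, -2, -2, 7]) -> 3  [called from main, line 36]
  process_batch([3, 2, -1, -2, -2, 7], -2) -> 11  [called from main, line 37]
  merge_totals(3, -8) -> -1  [called from shape_report, line 30]
  shape_report(3, 11) -> -1  [called from main, line 39]
Origin of each log line:
  1: logged in main at line 35
  2: logged in clip_value at line 2
  3-8: logged in clip_value at line 7
  9: logged in clip_value at line 8
  10: logged in process_batch at line 12
  11-16: logged in process_batch at line 17
  17: logged in process_batch at line 18
  18: logged in main at line 38
  19: logged in shape_report at line 27
  20: logged in main at line 40
A correct fix: line 41: replace `mark` with `rate`.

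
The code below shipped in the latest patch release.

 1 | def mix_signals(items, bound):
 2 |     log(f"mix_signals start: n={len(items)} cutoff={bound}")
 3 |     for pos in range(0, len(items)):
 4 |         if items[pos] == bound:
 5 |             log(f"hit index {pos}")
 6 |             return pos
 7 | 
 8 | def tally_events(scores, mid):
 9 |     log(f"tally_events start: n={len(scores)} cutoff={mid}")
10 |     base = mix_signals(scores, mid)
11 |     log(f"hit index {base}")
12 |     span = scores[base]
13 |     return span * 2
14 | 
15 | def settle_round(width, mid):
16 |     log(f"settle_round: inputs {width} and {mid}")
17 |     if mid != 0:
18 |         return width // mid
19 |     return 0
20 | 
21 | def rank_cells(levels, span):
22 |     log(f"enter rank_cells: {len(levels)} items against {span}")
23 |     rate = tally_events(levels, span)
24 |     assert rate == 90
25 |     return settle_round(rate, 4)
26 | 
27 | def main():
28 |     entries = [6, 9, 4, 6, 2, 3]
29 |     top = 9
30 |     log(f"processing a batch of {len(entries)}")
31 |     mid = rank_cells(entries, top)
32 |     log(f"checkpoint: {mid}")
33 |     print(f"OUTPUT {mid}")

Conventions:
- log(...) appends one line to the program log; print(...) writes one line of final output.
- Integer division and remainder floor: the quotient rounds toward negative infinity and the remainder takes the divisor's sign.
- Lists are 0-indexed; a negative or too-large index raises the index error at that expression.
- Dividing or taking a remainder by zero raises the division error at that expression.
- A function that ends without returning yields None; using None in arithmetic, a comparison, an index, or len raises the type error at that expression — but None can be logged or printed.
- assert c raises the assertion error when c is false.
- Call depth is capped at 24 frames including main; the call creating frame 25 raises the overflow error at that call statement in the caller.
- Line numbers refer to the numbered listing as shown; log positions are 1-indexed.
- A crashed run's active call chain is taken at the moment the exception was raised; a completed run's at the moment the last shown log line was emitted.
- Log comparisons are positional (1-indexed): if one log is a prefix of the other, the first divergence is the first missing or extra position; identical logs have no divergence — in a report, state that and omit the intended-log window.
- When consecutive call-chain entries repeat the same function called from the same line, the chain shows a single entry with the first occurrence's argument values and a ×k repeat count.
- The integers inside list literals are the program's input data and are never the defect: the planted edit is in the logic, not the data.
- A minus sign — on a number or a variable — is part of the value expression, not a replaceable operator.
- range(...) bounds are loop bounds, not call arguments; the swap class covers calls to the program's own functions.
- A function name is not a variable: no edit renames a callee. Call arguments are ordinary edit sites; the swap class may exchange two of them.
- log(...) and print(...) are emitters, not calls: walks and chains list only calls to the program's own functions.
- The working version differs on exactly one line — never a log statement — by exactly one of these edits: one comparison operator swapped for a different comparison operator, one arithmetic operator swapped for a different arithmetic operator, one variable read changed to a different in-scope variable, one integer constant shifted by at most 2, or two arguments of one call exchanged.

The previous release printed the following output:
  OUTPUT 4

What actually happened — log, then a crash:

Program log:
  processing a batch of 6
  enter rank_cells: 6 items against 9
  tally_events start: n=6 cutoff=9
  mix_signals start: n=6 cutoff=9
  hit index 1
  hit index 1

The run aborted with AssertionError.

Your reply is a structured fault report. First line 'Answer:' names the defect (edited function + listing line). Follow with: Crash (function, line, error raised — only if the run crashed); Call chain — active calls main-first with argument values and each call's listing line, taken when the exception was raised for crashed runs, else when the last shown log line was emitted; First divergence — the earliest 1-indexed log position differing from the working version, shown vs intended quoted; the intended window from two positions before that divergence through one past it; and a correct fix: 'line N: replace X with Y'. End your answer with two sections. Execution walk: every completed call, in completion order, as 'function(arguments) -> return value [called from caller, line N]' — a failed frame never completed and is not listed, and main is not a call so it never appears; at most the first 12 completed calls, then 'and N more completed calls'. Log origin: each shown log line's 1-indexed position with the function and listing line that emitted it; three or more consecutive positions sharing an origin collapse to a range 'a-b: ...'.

Answer: the defect is in rank_cells at line 24.
Core observation: The shown log is a 6-line prefix of the intended one, whose next entry is 'settle_round: inputs 18 and 4'.
Crash: rank_cells, line 24, AssertionError.
Call chain: main -> rank_cells([6, 9, 4, 6, 2, 3], 9) (called at line 31).
First divergence: position 7 — after 6 matching lines the faulty run goes silent; intended next line 'settle_round: inputs 18 and 4'.
Intended log window:
  5: hit index 1
  6: hit index 1
  7: settle_round: inputs 18 and 4
  8: checkpoint: 4
Execution walk:
  mix_signals([6, 9, 4, 6, 2, 3], 9) -> 1  [called from tally_events, line 10]
  tally_events([6, 9, 4, 6, 2, 3], 9) -> 18  [called from rank_cells, line 23]
Log origins:
  1 — main, line 30
  2 — rank_cells, line 22
  3 — tally_events, line 9
  4 — mix_signals, line 2
  5 — mix_signals, line 5
  6 — tally_events, line 11
A correct fix: line 24: replace `==` with `<=`.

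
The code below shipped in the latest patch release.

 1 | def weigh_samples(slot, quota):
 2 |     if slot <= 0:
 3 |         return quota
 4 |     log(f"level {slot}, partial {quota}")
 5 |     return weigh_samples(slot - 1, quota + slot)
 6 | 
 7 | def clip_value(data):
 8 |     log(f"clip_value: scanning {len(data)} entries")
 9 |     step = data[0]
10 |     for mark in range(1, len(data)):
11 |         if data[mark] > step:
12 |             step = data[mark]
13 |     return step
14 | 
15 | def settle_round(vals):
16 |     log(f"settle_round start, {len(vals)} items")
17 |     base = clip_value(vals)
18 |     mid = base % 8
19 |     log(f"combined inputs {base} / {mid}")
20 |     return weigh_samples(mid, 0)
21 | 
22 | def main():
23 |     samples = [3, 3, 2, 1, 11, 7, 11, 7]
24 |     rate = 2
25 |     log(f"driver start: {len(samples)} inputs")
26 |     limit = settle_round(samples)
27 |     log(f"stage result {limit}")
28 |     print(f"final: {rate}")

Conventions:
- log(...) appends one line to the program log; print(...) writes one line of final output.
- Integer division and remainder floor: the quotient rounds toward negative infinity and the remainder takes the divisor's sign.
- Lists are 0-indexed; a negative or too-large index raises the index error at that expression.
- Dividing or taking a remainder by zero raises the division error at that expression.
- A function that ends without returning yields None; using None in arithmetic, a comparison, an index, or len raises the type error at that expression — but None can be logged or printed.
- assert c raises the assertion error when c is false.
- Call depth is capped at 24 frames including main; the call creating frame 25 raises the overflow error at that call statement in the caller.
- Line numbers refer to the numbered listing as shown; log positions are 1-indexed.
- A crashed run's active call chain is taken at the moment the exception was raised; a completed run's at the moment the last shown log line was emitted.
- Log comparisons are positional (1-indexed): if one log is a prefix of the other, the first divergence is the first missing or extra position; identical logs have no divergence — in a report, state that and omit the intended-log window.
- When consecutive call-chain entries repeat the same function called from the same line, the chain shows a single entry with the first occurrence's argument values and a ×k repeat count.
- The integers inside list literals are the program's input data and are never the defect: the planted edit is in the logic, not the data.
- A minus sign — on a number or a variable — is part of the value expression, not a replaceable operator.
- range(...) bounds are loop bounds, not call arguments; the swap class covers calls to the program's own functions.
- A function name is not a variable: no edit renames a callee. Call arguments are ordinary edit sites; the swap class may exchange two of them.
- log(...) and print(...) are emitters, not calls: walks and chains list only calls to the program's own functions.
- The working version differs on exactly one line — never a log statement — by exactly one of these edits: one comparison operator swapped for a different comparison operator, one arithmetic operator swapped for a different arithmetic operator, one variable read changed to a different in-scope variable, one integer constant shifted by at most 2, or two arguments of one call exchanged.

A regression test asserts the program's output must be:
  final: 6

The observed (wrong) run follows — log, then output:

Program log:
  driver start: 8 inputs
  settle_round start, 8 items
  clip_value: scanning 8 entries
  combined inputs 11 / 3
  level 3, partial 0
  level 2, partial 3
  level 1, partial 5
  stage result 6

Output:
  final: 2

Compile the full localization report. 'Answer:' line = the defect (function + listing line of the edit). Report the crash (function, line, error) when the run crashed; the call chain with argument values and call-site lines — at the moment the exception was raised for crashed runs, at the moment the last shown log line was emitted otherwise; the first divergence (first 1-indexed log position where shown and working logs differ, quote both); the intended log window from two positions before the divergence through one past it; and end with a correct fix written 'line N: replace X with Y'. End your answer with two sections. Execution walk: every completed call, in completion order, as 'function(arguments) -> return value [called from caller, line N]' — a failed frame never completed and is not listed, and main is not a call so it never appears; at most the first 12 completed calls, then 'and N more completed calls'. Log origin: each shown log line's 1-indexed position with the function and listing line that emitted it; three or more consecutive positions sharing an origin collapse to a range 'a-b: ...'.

Answer: the defect is in main at line 28.
Key fact: Every logged value matches the working version; the printed result is what differs.
Call chain: main.
First divergence: none — the logs agree in full.
Execution walk:
  clip_value([3, 3, 2, 1, 11, 7, 11, 7]) -> 11  [called from settle_round, line 17]
  weigh_samples(0, 6) -> 6  [called from weigh_samples, line 5]
  weigh_samples(1, 5) -> 6  [called from weigh_samples, line 5]
  weigh_samples(2, 3) -> 6  [called from weigh_samples, line 5]
  weigh_samples(3, 0) -> 6  [called from settle_round, line 20]
  settle_round([3, 3, 2, 1, 11, 7, 11, 7]) -> 6  [called from main, line 26]
Origin of each log line:
  1 — main, line 25
  2 — settle_round, line 16
  3 — clip_value, line 8
  4 — settle_round, line 19
  5-7 — weigh_samples, line 4
  8 — main, line 27
A correct fix: line 28: replace `rate` with `limit`.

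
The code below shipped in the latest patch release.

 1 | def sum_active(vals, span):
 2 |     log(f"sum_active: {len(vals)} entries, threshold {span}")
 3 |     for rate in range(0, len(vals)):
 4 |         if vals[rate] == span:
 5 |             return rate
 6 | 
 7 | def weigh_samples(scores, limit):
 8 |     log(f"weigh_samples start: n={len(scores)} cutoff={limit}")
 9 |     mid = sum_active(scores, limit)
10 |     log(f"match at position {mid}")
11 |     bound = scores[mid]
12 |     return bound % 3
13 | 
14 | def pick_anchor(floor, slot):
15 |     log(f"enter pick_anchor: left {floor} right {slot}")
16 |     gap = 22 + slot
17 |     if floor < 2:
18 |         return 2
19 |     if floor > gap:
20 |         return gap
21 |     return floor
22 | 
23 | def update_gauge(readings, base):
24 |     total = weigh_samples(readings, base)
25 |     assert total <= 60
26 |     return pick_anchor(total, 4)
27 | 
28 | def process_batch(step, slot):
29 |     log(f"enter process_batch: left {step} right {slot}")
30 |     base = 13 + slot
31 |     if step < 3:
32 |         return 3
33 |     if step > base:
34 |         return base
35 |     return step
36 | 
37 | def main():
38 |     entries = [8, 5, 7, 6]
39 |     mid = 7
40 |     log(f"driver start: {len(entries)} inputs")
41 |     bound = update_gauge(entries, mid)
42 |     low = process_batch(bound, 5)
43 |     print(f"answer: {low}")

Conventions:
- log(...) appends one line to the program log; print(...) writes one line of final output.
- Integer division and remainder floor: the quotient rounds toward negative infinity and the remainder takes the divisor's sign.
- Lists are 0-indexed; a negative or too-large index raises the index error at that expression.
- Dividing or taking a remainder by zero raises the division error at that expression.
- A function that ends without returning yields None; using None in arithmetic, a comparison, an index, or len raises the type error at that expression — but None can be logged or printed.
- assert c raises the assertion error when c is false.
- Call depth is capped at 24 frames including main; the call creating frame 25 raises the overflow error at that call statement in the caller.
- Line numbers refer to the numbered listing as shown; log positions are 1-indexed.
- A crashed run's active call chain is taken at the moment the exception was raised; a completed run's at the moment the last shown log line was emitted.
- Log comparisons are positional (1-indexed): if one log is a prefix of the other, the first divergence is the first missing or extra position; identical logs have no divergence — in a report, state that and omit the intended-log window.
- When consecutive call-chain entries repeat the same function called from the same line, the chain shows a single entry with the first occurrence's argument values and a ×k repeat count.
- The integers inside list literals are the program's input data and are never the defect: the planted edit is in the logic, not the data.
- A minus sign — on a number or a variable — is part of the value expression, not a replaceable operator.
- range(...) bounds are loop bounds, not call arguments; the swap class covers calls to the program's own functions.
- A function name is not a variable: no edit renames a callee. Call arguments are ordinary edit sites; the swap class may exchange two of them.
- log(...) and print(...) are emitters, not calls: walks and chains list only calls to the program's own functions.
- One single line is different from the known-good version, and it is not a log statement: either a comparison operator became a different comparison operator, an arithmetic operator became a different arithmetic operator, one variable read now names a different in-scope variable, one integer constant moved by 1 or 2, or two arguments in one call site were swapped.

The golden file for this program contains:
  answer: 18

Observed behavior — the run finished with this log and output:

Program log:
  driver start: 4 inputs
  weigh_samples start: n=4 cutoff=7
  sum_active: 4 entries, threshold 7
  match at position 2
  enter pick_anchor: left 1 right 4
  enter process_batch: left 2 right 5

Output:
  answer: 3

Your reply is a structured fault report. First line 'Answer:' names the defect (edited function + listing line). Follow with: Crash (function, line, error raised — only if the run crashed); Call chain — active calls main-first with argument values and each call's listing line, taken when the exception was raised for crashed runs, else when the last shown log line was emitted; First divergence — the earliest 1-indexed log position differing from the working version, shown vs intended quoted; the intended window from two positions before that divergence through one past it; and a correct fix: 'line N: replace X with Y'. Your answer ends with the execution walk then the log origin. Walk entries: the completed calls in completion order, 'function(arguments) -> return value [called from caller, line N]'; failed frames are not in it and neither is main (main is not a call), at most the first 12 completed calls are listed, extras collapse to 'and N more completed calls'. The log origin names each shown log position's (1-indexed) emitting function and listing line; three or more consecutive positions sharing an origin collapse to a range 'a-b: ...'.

Answer: the defect is in weigh_samples at line 12.
The tell: Log line 5 is where behavior first shows: 'enter pick_anchor: left 1 right 4' appears instead of 'enter pick_anchor: left 21 right 4'.
Call chain: main -> process_batch(2, 5) (called at line 42).
First divergence: position 5 — the shown line 'enter pick_anchor: left 1 right 4' should read 'enter pick_anchor: left 21 right 4'.
Intended log window:
  3: sum_active: 4 entries, threshold 7
  4: match at position 2
  5: enter pick_anchor: left 21 right 4
  6: enter process_batch: left 21 right 5
Execution walk:
  sum_active([8, 5, 7, 6], 7) -> 2  [called from weigh_samples, line 9]
  weigh_samples([8, 5, 7, 6], 7) -> 1  [called from update_gauge, line 24]
  pick_anchor(1, 4) -> 2  [called from update_gauge, line 26]
  update_gauge([8, 5, 7, 6], 7) -> 2  [called from main, line 41]
  process_batch(2, 5) -> 3  [called from main, line 42]
Log origins:
  1: logged in main at line 40
  2: logged in weigh_samples at line 8
  3: logged in sum_active at line 2
  4: logged in weigh_samples at line 10
  5: logged in pick_anchor at line 15
  6: logged in process_batch at line 29
A correct fix: line 12: replace `%` with `*`.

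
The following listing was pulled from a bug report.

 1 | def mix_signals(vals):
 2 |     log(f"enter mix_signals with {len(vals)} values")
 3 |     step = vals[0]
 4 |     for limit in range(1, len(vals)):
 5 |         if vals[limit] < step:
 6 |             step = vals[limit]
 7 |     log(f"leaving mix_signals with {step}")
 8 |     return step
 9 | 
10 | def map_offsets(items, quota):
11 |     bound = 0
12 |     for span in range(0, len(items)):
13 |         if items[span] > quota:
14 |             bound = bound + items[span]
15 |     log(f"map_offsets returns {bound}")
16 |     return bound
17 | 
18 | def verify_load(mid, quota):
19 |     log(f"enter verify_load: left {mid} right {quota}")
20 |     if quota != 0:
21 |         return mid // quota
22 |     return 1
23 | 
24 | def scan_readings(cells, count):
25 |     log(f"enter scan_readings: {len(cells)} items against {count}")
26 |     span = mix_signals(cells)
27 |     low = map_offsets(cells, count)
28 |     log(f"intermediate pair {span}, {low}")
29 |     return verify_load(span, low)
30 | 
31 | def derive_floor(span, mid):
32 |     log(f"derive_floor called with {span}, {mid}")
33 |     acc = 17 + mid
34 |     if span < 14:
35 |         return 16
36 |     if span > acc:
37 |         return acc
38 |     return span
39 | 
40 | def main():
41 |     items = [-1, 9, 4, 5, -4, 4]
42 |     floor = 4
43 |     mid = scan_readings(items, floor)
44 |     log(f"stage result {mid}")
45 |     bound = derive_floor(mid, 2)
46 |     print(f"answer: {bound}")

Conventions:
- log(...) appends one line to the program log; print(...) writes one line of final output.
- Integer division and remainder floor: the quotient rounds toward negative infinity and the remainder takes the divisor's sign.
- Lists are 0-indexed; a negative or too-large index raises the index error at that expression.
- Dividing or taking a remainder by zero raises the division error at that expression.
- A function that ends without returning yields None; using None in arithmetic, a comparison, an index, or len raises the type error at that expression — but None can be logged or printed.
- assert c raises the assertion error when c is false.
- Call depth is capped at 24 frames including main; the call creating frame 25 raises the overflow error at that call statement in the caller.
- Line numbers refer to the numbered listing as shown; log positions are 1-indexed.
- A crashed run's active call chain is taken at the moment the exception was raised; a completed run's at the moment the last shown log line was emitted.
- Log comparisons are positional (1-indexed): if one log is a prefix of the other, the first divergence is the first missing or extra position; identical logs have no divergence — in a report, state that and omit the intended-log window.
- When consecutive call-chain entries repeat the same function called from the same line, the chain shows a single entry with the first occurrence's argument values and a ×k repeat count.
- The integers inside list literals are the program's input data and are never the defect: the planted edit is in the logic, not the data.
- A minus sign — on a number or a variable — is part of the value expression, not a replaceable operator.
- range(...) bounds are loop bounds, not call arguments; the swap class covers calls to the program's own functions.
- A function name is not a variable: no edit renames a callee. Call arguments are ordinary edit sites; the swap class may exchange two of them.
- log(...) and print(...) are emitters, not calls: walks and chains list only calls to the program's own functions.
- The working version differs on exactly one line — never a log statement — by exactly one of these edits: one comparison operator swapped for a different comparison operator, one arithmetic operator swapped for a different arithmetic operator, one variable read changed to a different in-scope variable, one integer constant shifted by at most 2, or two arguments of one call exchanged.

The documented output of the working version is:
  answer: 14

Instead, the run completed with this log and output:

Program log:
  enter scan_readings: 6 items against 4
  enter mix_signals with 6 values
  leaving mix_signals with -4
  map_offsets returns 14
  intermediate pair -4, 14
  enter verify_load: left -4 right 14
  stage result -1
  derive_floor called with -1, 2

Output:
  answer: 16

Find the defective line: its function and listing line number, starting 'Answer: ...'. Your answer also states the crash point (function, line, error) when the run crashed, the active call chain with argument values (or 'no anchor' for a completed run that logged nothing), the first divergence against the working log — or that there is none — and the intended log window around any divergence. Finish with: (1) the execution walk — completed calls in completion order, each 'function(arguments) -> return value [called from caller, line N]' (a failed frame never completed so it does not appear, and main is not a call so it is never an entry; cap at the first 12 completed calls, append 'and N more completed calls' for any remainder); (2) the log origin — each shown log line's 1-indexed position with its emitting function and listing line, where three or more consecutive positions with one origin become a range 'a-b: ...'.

Answer: the defect is in derive_floor at line 35.
Key fact: The logs agree in full; only the final output differs.
Call chain: main -> derive_floor(-1, 2) (called at line 45).
First divergence: none (the log streams are identical).
Execution walk:
  mix_signals([-1, 9, 4, 5, -4, 4]) -> -4  [called from scan_readings, line 26]
  map_offsets([-1, 9, 4, 5, -4, 4], 4) -> 14  [called from scan_readings, line 27]
  verify_load(-4, 14) -> -1  [called from scan_readings, line 29]
  scan_readings([-1, 9, 4, 5, -4, 4], 4) -> -1  [called from main, line 43]
  derive_floor(-1, 2) -> 16  [called from main, line 45]
Origin of each log line:
  1: emitted by scan_readings (line 25)
  2: emitted by mix_signals (line 2)
  3: emitted by mix_signals (line 7)
  4: emitted by map_offsets (line 15)
  5: emitted by scan_readings (line 28)
  6: emitted by verify_load (line 19)
  7: emitted by main (line 44)
  8: emitted by derive_floor (line 32)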